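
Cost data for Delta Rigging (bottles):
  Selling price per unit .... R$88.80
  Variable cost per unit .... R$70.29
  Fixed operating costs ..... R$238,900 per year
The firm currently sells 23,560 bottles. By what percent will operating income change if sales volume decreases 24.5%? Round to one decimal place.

At 23,560 units, contribution = 23,560 × R$18.51 = R$436,095.60.
Operating income = contribution − fixed costs = R$436,095.60 − R$238,900 = R$197,195.60.
So DOL = total CM / EBIT = R$436,095.60 / R$197,195.60 = 2.2115.
So EBIT moves 2.2115 × (-24.5%) = -54.2%.

-54.2%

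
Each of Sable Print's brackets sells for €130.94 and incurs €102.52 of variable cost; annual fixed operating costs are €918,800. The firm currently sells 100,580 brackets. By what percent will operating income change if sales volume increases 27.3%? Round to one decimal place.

Total contribution margin = 100,580 × €28.42 = €2,858,483.60.
Operating income = contribution − fixed costs = €2,858,483.60 − €918,800 = €1,939,683.60.
DOL = contribution ÷ EBIT = €2,858,483.60 ÷ €1,939,683.60 = 1.4737.
Operating income changes by 1.4737 × +27.3% = +40.2%.

+40.2%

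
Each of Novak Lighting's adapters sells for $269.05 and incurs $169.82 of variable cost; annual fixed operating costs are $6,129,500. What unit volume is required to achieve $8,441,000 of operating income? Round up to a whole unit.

Each unit contributes $269.05 − $169.82 = $99.23.
Required volume = (fixed costs + target profit) ÷ CM = ($6,129,500 + $8,441,000) ÷ $99.23 = 146,835.63, so 146,836 adapters.

146,836 adapters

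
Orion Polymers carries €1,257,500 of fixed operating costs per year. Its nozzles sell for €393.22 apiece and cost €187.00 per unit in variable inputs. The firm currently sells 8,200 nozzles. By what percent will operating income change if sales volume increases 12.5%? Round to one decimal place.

At 8,200 units, contribution = 8,200 × €206.22 = €1,691,004.00.
Operating income = contribution − fixed costs = €1,691,004.00 − €1,257,500 = €433,504.00.
Degree of operating leverage = €1,691,004.00 / €433,504.00 = 3.9008.
%ΔEBIT = DOL × %ΔSales = 3.9008 × +12.5% = +48.8%.

+48.8%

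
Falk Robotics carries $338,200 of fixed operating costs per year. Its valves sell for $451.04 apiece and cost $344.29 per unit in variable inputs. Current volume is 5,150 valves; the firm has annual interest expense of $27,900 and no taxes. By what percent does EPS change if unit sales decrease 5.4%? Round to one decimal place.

Total contribution margin = 5,150 × $106.75 = $549,762.50.
Subtracting fixed costs: EBIT = $549,762.50 − $338,200 = $211,562.50.
Interest = $27,900.00, so EBIT − I = $183,662.50.
DCL = total CM / (EBIT − I) = $549,762.50 / $183,662.50 = 2.9933.
EPS therefore changes by 2.9933 × (-5.4%) = -16.2%.

-16.2%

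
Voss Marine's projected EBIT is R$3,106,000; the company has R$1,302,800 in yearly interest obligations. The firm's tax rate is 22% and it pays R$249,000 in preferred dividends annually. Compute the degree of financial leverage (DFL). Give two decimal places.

2.09

Annual interest charges come to R$1,302,800.00.
Pre-tax preferred-dividend burden = R$249,000 ÷ (1 − 0.22) = R$319,230.77.
DFL = EBIT ÷ [EBIT − I − D_p/(1−t)] = R$3,106,000 ÷ [R$3,106,000 − R$1,302,800.00 − R$319,230.77] = R$3,106,000 ÷ R$1,483,969.23 = 2.0930.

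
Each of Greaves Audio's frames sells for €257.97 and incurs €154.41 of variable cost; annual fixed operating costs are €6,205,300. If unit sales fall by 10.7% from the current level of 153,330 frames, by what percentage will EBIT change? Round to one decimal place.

-17.6%

Total contribution margin = 153,330 × €103.56 = €15,878,854.80.
EBIT = €15,878,854.80 − €6,205,300 = €9,673,554.80.
DOL = contribution ÷ EBIT = €15,878,854.80 ÷ €9,673,554.80 = 1.6415.
%ΔEBIT = DOL × %ΔSales = 1.6415 × -10.7% = -17.6%.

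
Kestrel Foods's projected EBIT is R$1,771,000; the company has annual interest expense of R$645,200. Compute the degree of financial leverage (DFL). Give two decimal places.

1.57

Interest = R$645,200.00.
Degree of financial leverage = EBIT / (EBIT − interest) = R$1,771,000 / R$1,125,800.00 = 1.5731.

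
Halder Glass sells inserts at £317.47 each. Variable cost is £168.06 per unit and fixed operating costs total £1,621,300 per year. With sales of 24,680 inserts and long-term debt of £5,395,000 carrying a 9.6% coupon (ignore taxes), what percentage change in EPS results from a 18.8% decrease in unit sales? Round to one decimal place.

At 24,680 units, contribution = 24,680 × £149.41 = £3,687,438.80.
Subtracting fixed costs: EBIT = £3,687,438.80 − £1,621,300 = £2,066,138.80.
Interest = £517,920.00, so EBIT − I = £1,548,218.80.
Degree of combined leverage = contribution ÷ (EBIT − I) = £3,687,438.80 ÷ £1,548,218.80 = 2.3817.
EPS therefore changes by 2.3817 × (-18.8%) = -44.8%.

-44.8%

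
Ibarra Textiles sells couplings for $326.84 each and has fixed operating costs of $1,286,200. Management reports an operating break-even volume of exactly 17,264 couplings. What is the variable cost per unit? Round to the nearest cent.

At break-even, FC = Q × (P − VC), so P − VC = $1,286,200 ÷ 17,264 = $74.5019.
Variable cost per unit = $326.84 − $74.5019 = $252.34.

$252.34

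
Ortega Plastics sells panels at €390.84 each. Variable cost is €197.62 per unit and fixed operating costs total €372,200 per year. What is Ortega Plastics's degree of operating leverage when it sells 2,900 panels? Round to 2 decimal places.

Total contribution margin = 2,900 × €193.22 = €560,338.00.
Operating income = contribution − fixed costs = €560,338.00 − €372,200 = €188,138.00.
Degree of operating leverage = €560,338.00 / €188,138.00 = 2.9783.

2.98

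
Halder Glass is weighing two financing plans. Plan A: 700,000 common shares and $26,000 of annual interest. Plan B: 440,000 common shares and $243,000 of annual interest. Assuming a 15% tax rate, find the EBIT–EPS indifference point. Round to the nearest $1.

At indifference, (EBIT − 26,000)(1 − t)/700,000 = (EBIT − 243,000)(1 − t)/440,000.
The (1 − t) factor cancels: (EBIT − 26,000) × 440,000 = (EBIT − 243,000) × 700,000.
EBIT × (700,000 − 440,000) = 243,000 × 700,000 − 26,000 × 440,000 = 158,660,000,000, so EBIT = 158,660,000,000 ÷ 260,000 = 610,230.77.

$610,231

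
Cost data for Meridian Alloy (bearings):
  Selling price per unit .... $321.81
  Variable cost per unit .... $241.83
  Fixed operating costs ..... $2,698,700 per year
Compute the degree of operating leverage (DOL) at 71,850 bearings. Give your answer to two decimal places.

1.89

Total contribution margin = 71,850 × $79.98 = $5,746,563.00.
Subtracting fixed costs: EBIT = $5,746,563.00 − $2,698,700 = $3,047,863.00.
DOL = contribution ÷ EBIT = $5,746,563.00 ÷ $3,047,863.00 = 1.8854.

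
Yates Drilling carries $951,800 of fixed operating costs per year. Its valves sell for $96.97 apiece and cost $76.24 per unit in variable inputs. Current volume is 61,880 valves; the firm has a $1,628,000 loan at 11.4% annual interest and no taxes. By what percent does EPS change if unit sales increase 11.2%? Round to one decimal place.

Total contribution margin = 61,880 × $20.73 = $1,282,772.40.
Operating income = contribution − fixed costs = $1,282,772.40 − $951,800 = $330,972.40.
After interest of $185,592.00, pre-tax earnings = $145,380.40.
Degree of combined leverage = contribution ÷ (EBIT − I) = $1,282,772.40 ÷ $145,380.40 = 8.8236.
EPS therefore changes by 8.8236 × (+11.2%) = +98.8%.

+98.8%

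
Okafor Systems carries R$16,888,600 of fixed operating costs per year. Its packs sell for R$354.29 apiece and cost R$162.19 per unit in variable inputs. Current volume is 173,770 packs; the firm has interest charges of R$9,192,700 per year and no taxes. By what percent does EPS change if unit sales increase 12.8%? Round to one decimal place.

Total contribution margin = 173,770 × R$192.10 = R$33,381,217.00.
Subtracting fixed costs: EBIT = R$33,381,217.00 − R$16,888,600 = R$16,492,617.00.
Interest = R$9,192,700.00, so EBIT − I = R$7,299,917.00.
Degree of combined leverage = contribution ÷ (EBIT − I) = R$33,381,217.00 ÷ R$7,299,917.00 = 4.5728.
EPS therefore changes by 4.5728 × (+12.8%) = +58.5%.

+58.5%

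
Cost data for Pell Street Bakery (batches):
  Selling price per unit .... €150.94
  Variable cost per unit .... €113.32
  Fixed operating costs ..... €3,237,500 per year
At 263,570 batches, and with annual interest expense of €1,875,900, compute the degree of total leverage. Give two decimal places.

2.06

At 263,570 units, contribution = 263,570 × €37.62 = €9,915,503.40.
Operating income = contribution − fixed costs = €9,915,503.40 − €3,237,500 = €6,678,003.40. Interest = €1,875,900.00, so EBIT − I = €4,802,103.40.
DCL = contribution ÷ (EBIT − I) = €9,915,503.40 ÷ €4,802,103.40 = 2.0648.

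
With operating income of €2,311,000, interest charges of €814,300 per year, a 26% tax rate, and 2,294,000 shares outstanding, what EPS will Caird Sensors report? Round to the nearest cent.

€0.48

Interest = €814,300.00, so EBT = €2,311,000 − €814,300.00 = €1,496,700.00.
Net income = €1,496,700.00 × (1 − 0.26) = €1,107,558.00.
EPS = €1,107,558.00 ÷ 2,294,000 = €0.48.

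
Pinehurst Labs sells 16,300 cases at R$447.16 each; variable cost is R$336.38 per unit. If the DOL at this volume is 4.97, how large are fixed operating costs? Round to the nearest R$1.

Total contribution margin = 16,300 × R$110.78 = R$1,805,714.00.
DOL = contribution / EBIT, so EBIT = R$1,805,714.00 / 4.97 = R$363,322.74.
Fixed costs = CM − EBIT = R$1,805,714.00 − R$363,322.74 = R$1,442,391.

R$1,442,391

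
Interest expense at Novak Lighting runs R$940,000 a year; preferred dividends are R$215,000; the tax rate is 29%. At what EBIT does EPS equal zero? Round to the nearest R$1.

R$1,242,817

Grossing the preferred dividend up to pre-tax terms: R$215,000 / (1 − 0.29) = R$302,816.90.
Financial break-even EBIT = interest + D_p ÷ (1 − t) = R$940,000 + R$302,816.90 = R$1,242,816.90.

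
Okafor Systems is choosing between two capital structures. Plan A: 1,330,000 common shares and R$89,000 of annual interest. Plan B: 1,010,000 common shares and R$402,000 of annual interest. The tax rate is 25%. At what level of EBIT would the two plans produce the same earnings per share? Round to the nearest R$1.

At indifference, (EBIT − 89,000)(1 − t)/1,330,000 = (EBIT − 402,000)(1 − t)/1,010,000.
Cancelling (1 − t) and cross-multiplying: 1,010,000·(EBIT − 89,000) = 1,330,000·(EBIT − 402,000).
EBIT × (1,330,000 − 1,010,000) = 402,000 × 1,330,000 − 89,000 × 1,010,000 = 444,770,000,000, so EBIT = 444,770,000,000 ÷ 320,000 = 1,389,906.25.

R$1,389,906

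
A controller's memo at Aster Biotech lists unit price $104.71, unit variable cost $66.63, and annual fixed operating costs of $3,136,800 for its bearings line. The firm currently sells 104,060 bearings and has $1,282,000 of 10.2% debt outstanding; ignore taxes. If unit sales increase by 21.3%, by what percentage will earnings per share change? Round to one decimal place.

+121.4%

Total contribution margin = 104,060 × $38.08 = $3,962,604.80.
EBIT = $3,962,604.80 − $3,136,800 = $825,804.80.
After interest of $130,764.00, pre-tax earnings = $695,040.80.
DCL = total CM / (EBIT − I) = $3,962,604.80 / $695,040.80 = 5.7013.
%ΔEPS = DCL × %ΔSales = 5.7013 × +21.3% = +121.4%.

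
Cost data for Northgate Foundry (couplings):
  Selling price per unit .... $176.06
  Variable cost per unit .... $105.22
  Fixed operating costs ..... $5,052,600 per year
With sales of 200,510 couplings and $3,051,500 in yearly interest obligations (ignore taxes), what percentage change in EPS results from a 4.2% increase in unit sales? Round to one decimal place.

Contribution at this volume is 200,510 × $70.84 = $14,204,128.40.
Subtracting fixed costs: EBIT = $14,204,128.40 − $5,052,600 = $9,151,528.40.
After interest of $3,051,500.00, pre-tax earnings = $6,100,028.40.
Degree of combined leverage = contribution ÷ (EBIT − I) = $14,204,128.40 ÷ $6,100,028.40 = 2.3285.
EPS therefore changes by 2.3285 × (+4.2%) = +9.8%.

+9.8%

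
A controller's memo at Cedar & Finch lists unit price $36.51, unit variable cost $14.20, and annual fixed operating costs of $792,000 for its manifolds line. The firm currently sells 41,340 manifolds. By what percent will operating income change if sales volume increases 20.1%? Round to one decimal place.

At 41,340 units, contribution = 41,340 × $22.31 = $922,295.40.
Operating income = contribution − fixed costs = $922,295.40 − $792,000 = $130,295.40.
DOL = contribution ÷ EBIT = $922,295.40 ÷ $130,295.40 = 7.0785.
%ΔEBIT = DOL × %ΔSales = 7.0785 × +20.1% = +142.3%.

+142.3%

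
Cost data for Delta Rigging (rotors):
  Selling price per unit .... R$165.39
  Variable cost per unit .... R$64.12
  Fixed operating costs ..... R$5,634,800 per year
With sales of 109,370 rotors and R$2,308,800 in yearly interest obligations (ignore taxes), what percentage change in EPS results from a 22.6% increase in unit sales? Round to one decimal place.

+79.9%

At 109,370 units, contribution = 109,370 × R$101.27 = R$11,075,899.90.
EBIT = R$11,075,899.90 − R$5,634,800 = R$5,441,099.90.
After interest of R$2,308,800.00, pre-tax earnings = R$3,132,299.90.
DCL = total CM / (EBIT − I) = R$11,075,899.90 / R$3,132,299.90 = 3.5360.
EPS therefore changes by 3.5360 × (+22.6%) = +79.9%.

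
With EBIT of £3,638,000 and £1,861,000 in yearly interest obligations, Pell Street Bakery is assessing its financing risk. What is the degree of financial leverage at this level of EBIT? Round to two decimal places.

Annual interest charges come to £1,861,000.00.
Degree of financial leverage = EBIT / (EBIT − interest) = £3,638,000 / £1,777,000.00 = 2.0473.

2.05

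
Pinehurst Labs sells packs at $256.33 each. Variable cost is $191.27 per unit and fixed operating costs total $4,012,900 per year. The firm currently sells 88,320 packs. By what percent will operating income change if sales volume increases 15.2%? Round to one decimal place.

Total contribution margin = 88,320 × $65.06 = $5,746,099.20.
Subtracting fixed costs: EBIT = $5,746,099.20 − $4,012,900 = $1,733,199.20.
Degree of operating leverage = $5,746,099.20 / $1,733,199.20 = 3.3153.
Operating income changes by 3.3153 × +15.2% = +50.4%.

+50.4%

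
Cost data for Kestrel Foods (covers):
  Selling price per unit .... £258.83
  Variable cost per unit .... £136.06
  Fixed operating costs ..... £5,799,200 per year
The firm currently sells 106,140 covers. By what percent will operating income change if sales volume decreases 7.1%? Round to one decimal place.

Total contribution margin = 106,140 × £122.77 = £13,030,807.80.
Subtracting fixed costs: EBIT = £13,030,807.80 − £5,799,200 = £7,231,607.80.
So DOL = total CM / EBIT = £13,030,807.80 / £7,231,607.80 = 1.8019.
%ΔEBIT = DOL × %ΔSales = 1.8019 × -7.1% = -12.8%.

-12.8%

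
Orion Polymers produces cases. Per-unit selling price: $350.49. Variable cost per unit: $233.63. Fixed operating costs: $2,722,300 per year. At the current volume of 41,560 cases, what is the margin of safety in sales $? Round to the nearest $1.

Unit CM = price − variable cost = $350.49 − $233.63 = $116.86. Break-even units = $2,722,300 ÷ $116.86 = 23,295.40; break-even revenue = 23,295.40 × $350.49 = $8,164,803.41.
Actual sales revenue = 41,560 × $350.49 = $14,566,364.40.
Margin of safety = $14,566,364.40 − $8,164,803.41 = $6,401,561.

$6,401,561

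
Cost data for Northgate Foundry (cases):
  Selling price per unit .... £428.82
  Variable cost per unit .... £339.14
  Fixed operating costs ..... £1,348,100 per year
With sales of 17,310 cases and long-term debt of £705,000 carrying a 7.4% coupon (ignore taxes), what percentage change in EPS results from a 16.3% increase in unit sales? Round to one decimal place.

Total contribution margin = 17,310 × £89.68 = £1,552,360.80.
Operating income = contribution − fixed costs = £1,552,360.80 − £1,348,100 = £204,260.80.
After interest of £52,170.00, pre-tax earnings = £152,090.80.
Degree of combined leverage = contribution ÷ (EBIT − I) = £1,552,360.80 ÷ £152,090.80 = 10.2068.
%ΔEPS = DCL × %ΔSales = 10.2068 × +16.3% = +166.4%.

+166.4%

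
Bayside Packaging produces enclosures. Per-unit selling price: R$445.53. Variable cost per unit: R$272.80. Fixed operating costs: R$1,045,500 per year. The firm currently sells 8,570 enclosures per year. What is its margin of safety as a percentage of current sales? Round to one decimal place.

29.4%

Each unit contributes R$445.53 − R$272.80 = R$172.73. Break-even units = R$1,045,500 ÷ R$172.73 = 6,052.80; break-even revenue = 6,052.80 × R$445.53 = R$2,696,703.61.
Current sales = 8,570 × R$445.53 = R$3,818,192.10.
Margin of safety = (R$3,818,192.10 − R$2,696,703.61) ÷ R$3,818,192.10 = 29.4%.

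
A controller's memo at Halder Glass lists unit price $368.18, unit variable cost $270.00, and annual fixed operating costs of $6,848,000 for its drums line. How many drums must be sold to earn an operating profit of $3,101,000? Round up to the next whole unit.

Unit CM = price − variable cost = $368.18 − $270.00 = $98.18.
Need Q such that Q × $98.18 − $6,848,000 = $3,101,000, i.e. Q = $9,949,000 / $98.18 = 101,334.28 → 101,335.

101,335 drums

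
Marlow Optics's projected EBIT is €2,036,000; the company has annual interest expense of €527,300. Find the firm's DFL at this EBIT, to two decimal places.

1.35

Interest = €527,300.00.
Degree of financial leverage = EBIT / (EBIT − interest) = €2,036,000 / €1,508,700.00 = 1.3495.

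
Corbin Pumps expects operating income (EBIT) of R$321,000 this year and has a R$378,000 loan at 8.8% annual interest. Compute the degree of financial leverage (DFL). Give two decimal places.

Interest = R$33,264.00.
Degree of financial leverage = EBIT / (EBIT − interest) = R$321,000 / R$287,736.00 = 1.1156.

1.12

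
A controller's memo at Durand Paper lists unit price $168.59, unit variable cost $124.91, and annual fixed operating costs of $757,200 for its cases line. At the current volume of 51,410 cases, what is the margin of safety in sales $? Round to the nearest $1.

Contribution margin per unit = $168.59 − $124.91 = $43.68. Break-even units = $757,200 ÷ $43.68 = 17,335.16; break-even revenue = 17,335.16 × $168.59 = $2,922,535.44.
Current sales = 51,410 × $168.59 = $8,667,211.90.
Margin of safety = $8,667,211.90 − $2,922,535.44 = $5,744,676.

$5,744,676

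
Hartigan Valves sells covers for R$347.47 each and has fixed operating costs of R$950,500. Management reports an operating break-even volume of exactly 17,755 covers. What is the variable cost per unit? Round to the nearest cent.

Contribution per unit must be FC / Q = R$950,500 / 17,755 = R$53.5342.
Variable cost per unit = R$347.47 − R$53.5342 = R$293.94.

R$293.94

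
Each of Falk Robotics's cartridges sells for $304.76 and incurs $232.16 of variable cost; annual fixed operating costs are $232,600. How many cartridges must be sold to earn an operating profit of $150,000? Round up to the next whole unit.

Contribution margin per unit = $304.76 − $232.16 = $72.60.
Units = (FC + target) / CM = ($232,600 + $150,000) / $72.60 = 5,269.97, so 5,270 cartridges.

5,270 cartridges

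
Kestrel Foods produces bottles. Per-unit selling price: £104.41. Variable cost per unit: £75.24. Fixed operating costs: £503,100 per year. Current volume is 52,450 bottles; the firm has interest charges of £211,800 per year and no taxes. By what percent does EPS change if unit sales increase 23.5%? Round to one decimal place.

+44.1%

Contribution at this volume is 52,450 × £29.17 = £1,529,966.50.
EBIT = £1,529,966.50 − £503,100 = £1,026,866.50.
Interest = £211,800.00, so EBIT − I = £815,066.50.
Degree of combined leverage = contribution ÷ (EBIT − I) = £1,529,966.50 ÷ £815,066.50 = 1.8771.
%ΔEPS = DCL × %ΔSales = 1.8771 × +23.5% = +44.1%.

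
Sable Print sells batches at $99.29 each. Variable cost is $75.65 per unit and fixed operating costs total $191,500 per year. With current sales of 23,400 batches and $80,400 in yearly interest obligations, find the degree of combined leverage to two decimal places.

Contribution at this volume is 23,400 × $23.64 = $553,176.00.
Operating income = contribution − fixed costs = $553,176.00 − $191,500 = $361,676.00. Interest = $80,400.00, so EBIT − I = $281,276.00.
DCL = contribution ÷ (EBIT − I) = $553,176.00 ÷ $281,276.00 = 1.9667.

1.97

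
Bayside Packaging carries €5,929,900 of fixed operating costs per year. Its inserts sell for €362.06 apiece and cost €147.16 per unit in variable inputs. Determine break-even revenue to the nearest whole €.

CM per unit = €362.06 − €147.16 = €214.90; CM ratio = €214.90 / €362.06 = 0.5935.
Break-even revenue = fixed costs × price ÷ CM = €5,929,900 × €362.06 ÷ €214.90 = €9,990,598.

€9,990,598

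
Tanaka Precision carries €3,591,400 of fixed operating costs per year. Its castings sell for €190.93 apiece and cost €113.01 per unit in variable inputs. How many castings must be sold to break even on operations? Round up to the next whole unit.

46,091 castings

Each unit contributes €190.93 − €113.01 = €77.92.
Break-even Q = €3,591,400 / €77.92 = 46,090.86 → 46,091 castings.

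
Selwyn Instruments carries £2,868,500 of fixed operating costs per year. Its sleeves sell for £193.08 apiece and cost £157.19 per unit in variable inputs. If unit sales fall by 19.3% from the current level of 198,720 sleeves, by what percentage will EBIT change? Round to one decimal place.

Total contribution margin = 198,720 × £35.89 = £7,132,060.80.
EBIT = £7,132,060.80 − £2,868,500 = £4,263,560.80.
Degree of operating leverage = £7,132,060.80 / £4,263,560.80 = 1.6728.
Operating income changes by 1.6728 × -19.3% = -32.3%.

-32.3%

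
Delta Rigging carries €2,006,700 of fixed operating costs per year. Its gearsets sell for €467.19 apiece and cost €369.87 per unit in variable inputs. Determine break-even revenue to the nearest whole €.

CM per unit = €467.19 − €369.87 = €97.32; CM ratio = €97.32 / €467.19 = 0.2083.
Break-even sales = FC ÷ CM ratio = €2,006,700 × €467.19 / €97.32 = €9,633,273.

€9,633,273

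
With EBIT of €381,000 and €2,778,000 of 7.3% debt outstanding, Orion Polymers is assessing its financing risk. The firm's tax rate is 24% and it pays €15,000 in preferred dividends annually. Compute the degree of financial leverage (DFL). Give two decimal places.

2.40

Interest = €202,794.00.
Pre-tax preferred-dividend burden = €15,000 ÷ (1 − 0.24) = €19,736.84.
DFL = EBIT ÷ [EBIT − I − D_p/(1−t)] = €381,000 ÷ [€381,000 − €202,794.00 − €19,736.84] = €381,000 ÷ €158,469.16 = 2.4043.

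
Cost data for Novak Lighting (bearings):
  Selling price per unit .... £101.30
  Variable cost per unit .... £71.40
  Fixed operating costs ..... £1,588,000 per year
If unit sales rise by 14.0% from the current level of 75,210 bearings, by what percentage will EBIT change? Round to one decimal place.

At 75,210 units, contribution = 75,210 × £29.90 = £2,248,779.00.
Operating income = contribution − fixed costs = £2,248,779.00 − £1,588,000 = £660,779.00.
So DOL = total CM / EBIT = £2,248,779.00 / £660,779.00 = 3.4032.
%ΔEBIT = DOL × %ΔSales = 3.4032 × +14.0% = +47.6%.

+47.6%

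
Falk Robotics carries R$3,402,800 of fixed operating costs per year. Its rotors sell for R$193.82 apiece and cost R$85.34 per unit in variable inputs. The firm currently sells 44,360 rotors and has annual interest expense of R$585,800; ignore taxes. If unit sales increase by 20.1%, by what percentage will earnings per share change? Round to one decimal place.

At 44,360 units, contribution = 44,360 × R$108.48 = R$4,812,172.80.
Subtracting fixed costs: EBIT = R$4,812,172.80 − R$3,402,800 = R$1,409,372.80.
After interest of R$585,800.00, pre-tax earnings = R$823,572.80.
DCL = total CM / (EBIT − I) = R$4,812,172.80 / R$823,572.80 = 5.8430.
EPS therefore changes by 5.8430 × (+20.1%) = +117.4%.

+117.4%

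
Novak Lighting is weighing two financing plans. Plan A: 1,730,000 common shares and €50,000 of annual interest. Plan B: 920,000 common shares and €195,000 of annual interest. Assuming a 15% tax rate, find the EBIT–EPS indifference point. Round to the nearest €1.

Set EPS_A = EPS_B: (EBIT − €50,000)(1 − 0.15) ÷ 1,730,000 = (EBIT − €195,000)(1 − 0.15) ÷ 920,000.
Cancelling (1 − t) and cross-multiplying: 920,000·(EBIT − 50,000) = 1,730,000·(EBIT − 195,000).
Solving, EBIT = (195,000·1,730,000 − 50,000·920,000) / (1,730,000 − 920,000) = 291,350,000,000 / 810,000 = 359,691.36.

€359,691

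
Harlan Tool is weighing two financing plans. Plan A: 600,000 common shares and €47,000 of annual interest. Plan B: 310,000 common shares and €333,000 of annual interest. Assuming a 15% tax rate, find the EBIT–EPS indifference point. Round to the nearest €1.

€638,724

Set EPS_A = EPS_B: (EBIT − €47,000)(1 − 0.15) ÷ 600,000 = (EBIT − €333,000)(1 − 0.15) ÷ 310,000.
Cancelling (1 − t) and cross-multiplying: 310,000·(EBIT − 47,000) = 600,000·(EBIT − 333,000).
EBIT × (600,000 − 310,000) = 333,000 × 600,000 − 47,000 × 310,000 = 185,230,000,000, so EBIT = 185,230,000,000 ÷ 290,000 = 638,724.14.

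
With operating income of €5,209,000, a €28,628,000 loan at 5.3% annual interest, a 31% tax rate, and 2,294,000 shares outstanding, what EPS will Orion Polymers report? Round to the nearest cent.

€1.11

Interest = €1,517,284.00, so EBT = €5,209,000 − €1,517,284.00 = €3,691,716.00.
Net income = €3,691,716.00 × (1 − 0.31) = €2,547,284.04.
Per share: €2,547,284.04 / 2,294,000 shares = €1.11.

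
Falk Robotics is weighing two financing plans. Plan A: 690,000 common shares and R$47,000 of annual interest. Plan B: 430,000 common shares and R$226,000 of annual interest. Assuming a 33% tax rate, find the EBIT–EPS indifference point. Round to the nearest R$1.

At indifference, (EBIT − 47,000)(1 − t)/690,000 = (EBIT − 226,000)(1 − t)/430,000.
Cancelling (1 − t) and cross-multiplying: 430,000·(EBIT − 47,000) = 690,000·(EBIT − 226,000).
EBIT × (690,000 − 430,000) = 226,000 × 690,000 − 47,000 × 430,000 = 135,730,000,000, so EBIT = 135,730,000,000 ÷ 260,000 = 522,038.46.

R$522,038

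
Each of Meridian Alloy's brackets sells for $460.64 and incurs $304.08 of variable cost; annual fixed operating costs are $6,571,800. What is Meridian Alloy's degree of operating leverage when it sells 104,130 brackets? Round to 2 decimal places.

Total contribution margin = 104,130 × $156.56 = $16,302,592.80.
Operating income = contribution − fixed costs = $16,302,592.80 − $6,571,800 = $9,730,792.80.
So DOL = total CM / EBIT = $16,302,592.80 / $9,730,792.80 = 1.6754.

1.68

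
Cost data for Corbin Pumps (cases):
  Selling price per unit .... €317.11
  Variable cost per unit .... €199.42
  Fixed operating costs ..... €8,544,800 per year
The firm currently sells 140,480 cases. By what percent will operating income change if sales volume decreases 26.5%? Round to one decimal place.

-54.8%

Total contribution margin = 140,480 × €117.69 = €16,533,091.20.
EBIT = €16,533,091.20 − €8,544,800 = €7,988,291.20.
So DOL = total CM / EBIT = €16,533,091.20 / €7,988,291.20 = 2.0697.
So EBIT moves 2.0697 × (-26.5%) = -54.8%.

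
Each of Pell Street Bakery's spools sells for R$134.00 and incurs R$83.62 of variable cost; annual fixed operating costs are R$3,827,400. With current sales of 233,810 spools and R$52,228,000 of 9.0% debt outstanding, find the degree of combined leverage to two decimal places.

3.62

At 233,810 units, contribution = 233,810 × R$50.38 = R$11,779,347.80.
Subtracting fixed costs: EBIT = R$11,779,347.80 − R$3,827,400 = R$7,951,947.80. Interest = R$4,700,520.00.
DOL = R$11,779,347.80 ÷ R$7,951,947.80 = 1.4813; DFL = R$7,951,947.80 ÷ R$3,251,427.80 = 2.4457.
DCL = DOL × DFL = 1.4813 × 2.4457 = 3.6228.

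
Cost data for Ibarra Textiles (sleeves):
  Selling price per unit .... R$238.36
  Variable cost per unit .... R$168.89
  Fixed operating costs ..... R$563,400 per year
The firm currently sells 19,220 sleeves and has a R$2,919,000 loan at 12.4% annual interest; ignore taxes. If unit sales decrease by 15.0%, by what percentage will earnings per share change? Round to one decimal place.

-48.9%

Total contribution margin = 19,220 × R$69.47 = R$1,335,213.40.
Operating income = contribution − fixed costs = R$1,335,213.40 − R$563,400 = R$771,813.40.
Interest = R$361,956.00, so EBIT − I = R$409,857.40.
DCL = total CM / (EBIT − I) = R$1,335,213.40 / R$409,857.40 = 3.2578.
EPS therefore changes by 3.2578 × (-15.0%) = -48.9%.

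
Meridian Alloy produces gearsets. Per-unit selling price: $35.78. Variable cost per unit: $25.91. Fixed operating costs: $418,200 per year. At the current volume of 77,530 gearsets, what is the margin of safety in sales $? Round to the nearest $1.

Each unit contributes $35.78 − $25.91 = $9.87. Break-even units = $418,200 ÷ $9.87 = 42,370.82; break-even revenue = 42,370.82 × $35.78 = $1,516,027.96.
Actual sales revenue = 77,530 × $35.78 = $2,774,023.40.
Margin of safety = $2,774,023.40 − $1,516,027.96 = $1,257,995.

$1,257,995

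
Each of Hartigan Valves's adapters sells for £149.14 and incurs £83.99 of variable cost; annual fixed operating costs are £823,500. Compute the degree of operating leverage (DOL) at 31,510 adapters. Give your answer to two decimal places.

Total contribution margin = 31,510 × £65.15 = £2,052,876.50.
EBIT = £2,052,876.50 − £823,500 = £1,229,376.50.
So DOL = total CM / EBIT = £2,052,876.50 / £1,229,376.50 = 1.6699.

1.67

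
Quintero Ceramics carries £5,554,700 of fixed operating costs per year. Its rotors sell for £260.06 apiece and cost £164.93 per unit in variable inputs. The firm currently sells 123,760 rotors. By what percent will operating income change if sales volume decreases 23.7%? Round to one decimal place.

-44.9%

At 123,760 units, contribution = 123,760 × £95.13 = £11,773,288.80.
EBIT = £11,773,288.80 − £5,554,700 = £6,218,588.80.
Degree of operating leverage = £11,773,288.80 / £6,218,588.80 = 1.8932.
%ΔEBIT = DOL × %ΔSales = 1.8932 × -23.7% = -44.9%.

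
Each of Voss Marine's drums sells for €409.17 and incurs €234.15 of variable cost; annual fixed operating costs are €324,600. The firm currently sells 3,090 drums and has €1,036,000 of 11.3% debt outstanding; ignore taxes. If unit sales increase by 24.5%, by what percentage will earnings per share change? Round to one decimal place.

+133.6%

Contribution at this volume is 3,090 × €175.02 = €540,811.80.
Operating income = contribution − fixed costs = €540,811.80 − €324,600 = €216,211.80.
After interest of €117,068.00, pre-tax earnings = €99,143.80.
DCL = total CM / (EBIT − I) = €540,811.80 / €99,143.80 = 5.4548.
EPS therefore changes by 5.4548 × (+24.5%) = +133.6%.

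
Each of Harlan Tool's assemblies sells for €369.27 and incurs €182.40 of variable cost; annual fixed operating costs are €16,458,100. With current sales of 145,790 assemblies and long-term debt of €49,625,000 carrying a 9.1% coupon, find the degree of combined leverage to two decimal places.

At 145,790 units, contribution = 145,790 × €186.87 = €27,243,777.30.
Subtracting fixed costs: EBIT = €27,243,777.30 − €16,458,100 = €10,785,677.30. Interest = €4,515,875.00.
DOL = €27,243,777.30 ÷ €10,785,677.30 = 2.5259; DFL = €10,785,677.30 ÷ €6,269,802.30 = 1.7203.
Combined leverage = 2.5259 × 1.7203 = 4.3453.

4.35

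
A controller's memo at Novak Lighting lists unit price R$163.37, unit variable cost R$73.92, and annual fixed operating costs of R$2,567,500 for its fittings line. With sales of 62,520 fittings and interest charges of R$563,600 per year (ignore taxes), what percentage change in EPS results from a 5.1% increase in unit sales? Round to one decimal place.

Total contribution margin = 62,520 × R$89.45 = R$5,592,414.00.
EBIT = R$5,592,414.00 − R$2,567,500 = R$3,024,914.00.
After interest of R$563,600.00, pre-tax earnings = R$2,461,314.00.
DCL = total CM / (EBIT − I) = R$5,592,414.00 / R$2,461,314.00 = 2.2721.
%ΔEPS = DCL × %ΔSales = 2.2721 × +5.1% = +11.6%.

+11.6%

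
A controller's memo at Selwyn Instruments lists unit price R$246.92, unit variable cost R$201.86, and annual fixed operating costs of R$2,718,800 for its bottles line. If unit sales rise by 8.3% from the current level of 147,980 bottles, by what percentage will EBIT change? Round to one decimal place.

Total contribution margin = 147,980 × R$45.06 = R$6,667,978.80.
Subtracting fixed costs: EBIT = R$6,667,978.80 − R$2,718,800 = R$3,949,178.80.
Degree of operating leverage = R$6,667,978.80 / R$3,949,178.80 = 1.6884.
%ΔEBIT = DOL × %ΔSales = 1.6884 × +8.3% = +14.0%.

+14.0%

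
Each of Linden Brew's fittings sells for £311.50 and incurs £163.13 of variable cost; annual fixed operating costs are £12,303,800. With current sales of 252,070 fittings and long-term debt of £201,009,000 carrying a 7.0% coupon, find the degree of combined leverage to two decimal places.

At 252,070 units, contribution = 252,070 × £148.37 = £37,399,625.90.
Operating income = contribution − fixed costs = £37,399,625.90 − £12,303,800 = £25,095,825.90. Interest = £14,070,630.00, so EBIT − I = £11,025,195.90.
Degree of total leverage = total CM / (EBIT − interest) = £37,399,625.90 / £11,025,195.90 = 3.3922.

3.39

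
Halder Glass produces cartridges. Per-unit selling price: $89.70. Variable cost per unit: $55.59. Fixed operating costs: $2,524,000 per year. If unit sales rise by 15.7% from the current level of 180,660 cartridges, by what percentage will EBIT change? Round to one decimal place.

+26.6%

Total contribution margin = 180,660 × $34.11 = $6,162,312.60.
Operating income = contribution − fixed costs = $6,162,312.60 − $2,524,000 = $3,638,312.60.
Degree of operating leverage = $6,162,312.60 / $3,638,312.60 = 1.6937.
%ΔEBIT = DOL × %ΔSales = 1.6937 × +15.7% = +26.6%.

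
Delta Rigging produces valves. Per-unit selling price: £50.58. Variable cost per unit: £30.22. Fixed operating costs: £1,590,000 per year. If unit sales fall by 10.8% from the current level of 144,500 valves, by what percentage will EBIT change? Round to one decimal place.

Total contribution margin = 144,500 × £20.36 = £2,942,020.00.
Operating income = contribution − fixed costs = £2,942,020.00 − £1,590,000 = £1,352,020.00.
DOL = contribution ÷ EBIT = £2,942,020.00 ÷ £1,352,020.00 = 2.1760.
%ΔEBIT = DOL × %ΔSales = 2.1760 × -10.8% = -23.5%.

-23.5%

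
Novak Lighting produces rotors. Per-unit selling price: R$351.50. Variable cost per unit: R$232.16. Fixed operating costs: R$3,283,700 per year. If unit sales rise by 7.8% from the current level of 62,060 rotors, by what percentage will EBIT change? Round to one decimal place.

Total contribution margin = 62,060 × R$119.34 = R$7,406,240.40.
Subtracting fixed costs: EBIT = R$7,406,240.40 − R$3,283,700 = R$4,122,540.40.
DOL = contribution ÷ EBIT = R$7,406,240.40 ÷ R$4,122,540.40 = 1.7965.
Operating income changes by 1.7965 × +7.8% = +14.0%.

+14.0%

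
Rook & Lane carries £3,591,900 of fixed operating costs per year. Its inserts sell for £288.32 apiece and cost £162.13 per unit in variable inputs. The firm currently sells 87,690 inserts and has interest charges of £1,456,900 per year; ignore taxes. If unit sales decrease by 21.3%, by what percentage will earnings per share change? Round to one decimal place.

-39.2%

Total contribution margin = 87,690 × £126.19 = £11,065,601.10.
Operating income = contribution − fixed costs = £11,065,601.10 − £3,591,900 = £7,473,701.10.
Interest = £1,456,900.00, so EBIT − I = £6,016,801.10.
DCL = total CM / (EBIT − I) = £11,065,601.10 / £6,016,801.10 = 1.8391.
EPS therefore changes by 1.8391 × (-21.3%) = -39.2%.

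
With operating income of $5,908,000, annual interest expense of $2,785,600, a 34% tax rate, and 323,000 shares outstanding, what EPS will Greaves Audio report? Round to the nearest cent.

Interest = $2,785,600.00, so EBT = $5,908,000 − $2,785,600.00 = $3,122,400.00.
After tax at 34%: net income = $3,122,400.00 × 0.66 = $2,060,784.00.
EPS = $2,060,784.00 ÷ 323,000 = $6.38.

$6.38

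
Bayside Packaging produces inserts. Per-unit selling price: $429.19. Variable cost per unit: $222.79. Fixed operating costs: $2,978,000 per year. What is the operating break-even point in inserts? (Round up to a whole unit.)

14,429 inserts

Contribution margin per unit = $429.19 − $222.79 = $206.40.
Break-even Q = $2,978,000 / $206.40 = 14,428.29 → 14,429 inserts.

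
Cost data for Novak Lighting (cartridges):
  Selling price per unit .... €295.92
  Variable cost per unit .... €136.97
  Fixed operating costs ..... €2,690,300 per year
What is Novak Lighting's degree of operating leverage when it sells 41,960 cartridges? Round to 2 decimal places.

1.68

Contribution at this volume is 41,960 × €158.95 = €6,669,542.00.
Subtracting fixed costs: EBIT = €6,669,542.00 − €2,690,300 = €3,979,242.00.
So DOL = total CM / EBIT = €6,669,542.00 / €3,979,242.00 = 1.6761.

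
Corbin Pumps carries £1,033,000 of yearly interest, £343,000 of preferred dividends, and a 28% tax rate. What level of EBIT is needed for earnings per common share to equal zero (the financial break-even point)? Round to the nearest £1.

£1,509,389

Preferred dividends are paid after tax, so their pre-tax equivalent is £343,000 ÷ (1 − 0.28) = £476,388.89.
EPS = 0 when EBIT covers interest plus the pre-tax preferred burden: £1,033,000 + £476,388.89 = £1,509,388.89.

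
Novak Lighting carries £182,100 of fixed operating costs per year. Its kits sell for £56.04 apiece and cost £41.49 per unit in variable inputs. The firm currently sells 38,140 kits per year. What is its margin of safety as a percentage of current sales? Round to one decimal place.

Contribution margin per unit = £56.04 − £41.49 = £14.55. Break-even units = £182,100 ÷ £14.55 = 12,515.46; break-even revenue = 12,515.46 × £56.04 = £701,366.60.
Current sales = 38,140 × £56.04 = £2,137,365.60.
Margin of safety = (£2,137,365.60 − £701,366.60) ÷ £2,137,365.60 = 67.2%.

67.2%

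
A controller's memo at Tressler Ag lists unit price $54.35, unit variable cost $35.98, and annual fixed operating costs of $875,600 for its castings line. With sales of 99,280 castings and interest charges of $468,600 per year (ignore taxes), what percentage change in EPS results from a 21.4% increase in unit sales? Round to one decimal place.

+81.4%

Contribution at this volume is 99,280 × $18.37 = $1,823,773.60.
Subtracting fixed costs: EBIT = $1,823,773.60 − $875,600 = $948,173.60.
Interest = $468,600.00, so EBIT − I = $479,573.60.
Degree of combined leverage = contribution ÷ (EBIT − I) = $1,823,773.60 ÷ $479,573.60 = 3.8029.
%ΔEPS = DCL × %ΔSales = 3.8029 × +21.4% = +81.4%.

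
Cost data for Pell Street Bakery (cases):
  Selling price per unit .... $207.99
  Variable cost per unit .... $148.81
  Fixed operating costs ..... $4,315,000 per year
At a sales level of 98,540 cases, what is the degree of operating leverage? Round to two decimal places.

At 98,540 units, contribution = 98,540 × $59.18 = $5,831,597.20.
EBIT = $5,831,597.20 − $4,315,000 = $1,516,597.20.
So DOL = total CM / EBIT = $5,831,597.20 / $1,516,597.20 = 3.8452.

3.85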